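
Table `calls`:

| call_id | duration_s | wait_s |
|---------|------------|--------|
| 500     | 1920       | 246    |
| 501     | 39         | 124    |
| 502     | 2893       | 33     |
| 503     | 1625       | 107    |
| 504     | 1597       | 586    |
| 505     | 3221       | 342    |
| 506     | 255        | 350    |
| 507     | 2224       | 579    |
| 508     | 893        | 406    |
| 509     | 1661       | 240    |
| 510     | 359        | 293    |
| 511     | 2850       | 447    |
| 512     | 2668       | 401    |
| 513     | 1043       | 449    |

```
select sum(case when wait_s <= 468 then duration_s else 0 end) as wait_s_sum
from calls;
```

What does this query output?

19427

call_id=500: ✓ → 1920
call_id=501: ✓ → 39
call_id=502: ✓ → 2893
call_id=503: ✓ → 1625
call_id=504: ✗
call_id=505: ✓ → 3221
call_id=506: ✓ → 255
call_id=507: ✗
call_id=508: ✓ → 893
call_id=509: ✓ → 1661
call_id=510: ✓ → 359
call_id=511: ✓ → 2850
call_id=512: ✓ → 2668
call_id=513: ✓ → 1043
wait_s_sum = 1920 + 39 + 2893 + 1625 + 3221 + 255 + 893 + 1661 + 359 + 2850 + 2668 + 1043 = 19427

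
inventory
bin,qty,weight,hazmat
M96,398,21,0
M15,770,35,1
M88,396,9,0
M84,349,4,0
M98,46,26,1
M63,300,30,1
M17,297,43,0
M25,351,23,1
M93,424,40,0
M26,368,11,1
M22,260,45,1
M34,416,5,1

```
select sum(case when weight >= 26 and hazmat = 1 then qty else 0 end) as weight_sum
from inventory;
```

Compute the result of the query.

1376

bin=M96: ✗
bin=M15: ✓ → 770
bin=M88: ✗
bin=M84: ✗
bin=M98: ✓ → 46
bin=M63: ✓ → 300
bin=M17: ✗
bin=M25: ✗
bin=M93: ✗
bin=M26: ✗
bin=M22: ✓ → 260
bin=M34: ✗
weight_sum = 770 + 46 + 300 + 260 = 1376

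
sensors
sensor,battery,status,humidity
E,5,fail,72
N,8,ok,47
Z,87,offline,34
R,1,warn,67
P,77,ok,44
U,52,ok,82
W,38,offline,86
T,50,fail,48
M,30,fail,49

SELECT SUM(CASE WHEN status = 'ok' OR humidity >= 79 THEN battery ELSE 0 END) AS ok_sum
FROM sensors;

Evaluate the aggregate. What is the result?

175

sensor=E: ✗
sensor=N: ✓ → 8
sensor=Z: ✗
sensor=R: ✗
sensor=P: ✓ → 77
sensor=U: ✓ → 52
sensor=W: ✓ → 38
sensor=T: ✗
sensor=M: ✗
ok_sum = 8 + 77 + 52 + 38 = 175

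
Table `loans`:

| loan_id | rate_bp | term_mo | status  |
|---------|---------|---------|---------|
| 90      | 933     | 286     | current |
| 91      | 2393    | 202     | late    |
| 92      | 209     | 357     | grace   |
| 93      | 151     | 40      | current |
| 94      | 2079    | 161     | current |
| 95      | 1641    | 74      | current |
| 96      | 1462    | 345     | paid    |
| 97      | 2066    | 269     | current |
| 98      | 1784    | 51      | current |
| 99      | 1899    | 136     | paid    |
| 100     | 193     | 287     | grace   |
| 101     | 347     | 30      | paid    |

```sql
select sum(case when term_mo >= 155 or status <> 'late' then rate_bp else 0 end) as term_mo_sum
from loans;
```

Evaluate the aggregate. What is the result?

15157

loan_id=90: ✓ → 933
loan_id=91: ✓ → 2393
loan_id=92: ✓ → 209
loan_id=93: ✓ → 151
loan_id=94: ✓ → 2079
loan_id=95: ✓ → 1641
loan_id=96: ✓ → 1462
loan_id=97: ✓ → 2066
loan_id=98: ✓ → 1784
loan_id=99: ✓ → 1899
loan_id=100: ✓ → 193
loan_id=101: ✓ → 347
term_mo_sum = 933 + 2393 + 209 + 151 + 2079 + 1641 + 1462 + 2066 + 1784 + 1899 + 193 + 347 = 15157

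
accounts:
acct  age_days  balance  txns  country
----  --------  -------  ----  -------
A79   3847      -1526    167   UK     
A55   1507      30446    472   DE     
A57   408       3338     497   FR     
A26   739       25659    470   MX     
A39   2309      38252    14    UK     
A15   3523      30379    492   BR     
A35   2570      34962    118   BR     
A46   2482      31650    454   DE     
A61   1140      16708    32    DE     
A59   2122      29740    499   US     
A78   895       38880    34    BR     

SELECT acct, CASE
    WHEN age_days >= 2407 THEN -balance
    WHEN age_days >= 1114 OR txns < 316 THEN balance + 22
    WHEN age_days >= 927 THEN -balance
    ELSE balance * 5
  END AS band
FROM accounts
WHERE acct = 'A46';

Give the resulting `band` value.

-31650

acct = A46: age_days=2482, balance=31650, txns=454, country=DE.
age_days >= 2407 → true → -31650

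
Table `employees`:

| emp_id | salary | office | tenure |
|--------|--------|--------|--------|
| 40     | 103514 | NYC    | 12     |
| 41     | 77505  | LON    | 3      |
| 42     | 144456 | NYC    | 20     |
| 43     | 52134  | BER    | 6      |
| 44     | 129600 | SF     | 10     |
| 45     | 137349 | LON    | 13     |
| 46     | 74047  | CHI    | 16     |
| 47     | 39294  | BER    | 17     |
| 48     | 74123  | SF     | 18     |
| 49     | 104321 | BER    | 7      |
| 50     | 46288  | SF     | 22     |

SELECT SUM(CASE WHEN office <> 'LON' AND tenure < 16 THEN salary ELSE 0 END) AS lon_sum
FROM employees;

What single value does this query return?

emp_id=40: ✓ → 103514
emp_id=41: ✗
emp_id=42: ✗
emp_id=43: ✓ → 52134
emp_id=44: ✓ → 129600
emp_id=45: ✗
emp_id=46: ✗
emp_id=47: ✗
emp_id=48: ✗
emp_id=49: ✓ → 104321
emp_id=50: ✗
lon_sum = 103514 + 52134 + 129600 + 104321 = 389569

389569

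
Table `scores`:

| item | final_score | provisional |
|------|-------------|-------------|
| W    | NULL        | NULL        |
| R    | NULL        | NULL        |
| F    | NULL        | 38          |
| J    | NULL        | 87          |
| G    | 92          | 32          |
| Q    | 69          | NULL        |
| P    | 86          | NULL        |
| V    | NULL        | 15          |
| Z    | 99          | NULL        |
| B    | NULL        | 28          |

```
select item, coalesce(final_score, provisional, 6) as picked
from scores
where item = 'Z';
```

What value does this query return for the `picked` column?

item = Z: final_score=99, provisional=NULL.
final_score=99 → 99

99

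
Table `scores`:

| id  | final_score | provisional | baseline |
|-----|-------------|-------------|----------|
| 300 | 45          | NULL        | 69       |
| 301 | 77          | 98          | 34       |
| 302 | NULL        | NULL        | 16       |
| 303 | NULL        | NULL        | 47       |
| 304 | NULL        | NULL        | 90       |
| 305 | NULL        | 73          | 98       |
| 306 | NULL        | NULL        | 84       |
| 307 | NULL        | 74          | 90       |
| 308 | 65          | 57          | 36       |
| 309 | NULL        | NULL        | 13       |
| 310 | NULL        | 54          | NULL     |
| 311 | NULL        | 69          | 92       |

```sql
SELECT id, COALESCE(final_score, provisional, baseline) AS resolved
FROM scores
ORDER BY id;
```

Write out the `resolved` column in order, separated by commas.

45, 77, 16, 47, 90, 73, 84, 74, 65, 13, 54, 69

id=300: final_score=45 → 45
id=301: final_score=77 → 77
id=302: final_score=NULL, provisional=NULL, baseline=16 → 16
id=303: final_score=NULL, provisional=NULL, baseline=47 → 47
id=304: final_score=NULL, provisional=NULL, baseline=90 → 90
id=305: final_score=NULL, provisional=73 → 73
id=306: final_score=NULL, provisional=NULL, baseline=84 → 84
id=307: final_score=NULL, provisional=74 → 74
id=308: final_score=65 → 65
id=309: final_score=NULL, provisional=NULL, baseline=13 → 13
id=310: final_score=NULL, provisional=54 → 54
id=311: final_score=NULL, provisional=69 → 69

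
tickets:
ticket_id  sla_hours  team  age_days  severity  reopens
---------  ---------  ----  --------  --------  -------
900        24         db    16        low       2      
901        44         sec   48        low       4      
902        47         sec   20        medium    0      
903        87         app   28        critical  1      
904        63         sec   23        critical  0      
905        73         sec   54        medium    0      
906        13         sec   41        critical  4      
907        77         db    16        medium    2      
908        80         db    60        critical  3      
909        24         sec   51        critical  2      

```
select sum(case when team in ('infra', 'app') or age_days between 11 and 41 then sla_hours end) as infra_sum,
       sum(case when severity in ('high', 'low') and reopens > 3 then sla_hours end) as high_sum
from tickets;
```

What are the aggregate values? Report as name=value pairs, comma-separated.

infra_sum=311, high_sum=44

[infra_sum: team in ('infra', 'app') or age_days between 11 and 41]
ticket_id=900: ✓ → 24
ticket_id=901: ✗
ticket_id=902: ✓ → 47
ticket_id=903: ✓ → 87
ticket_id=904: ✓ → 63
ticket_id=905: ✗
ticket_id=906: ✓ → 13
ticket_id=907: ✓ → 77
ticket_id=908: ✗
ticket_id=909: ✗
infra_sum = 24 + 47 + 87 + 63 + 13 + 77 = 311
—
[high_sum: severity in ('high', 'low') and reopens > 3]
ticket_id=900: ✗
ticket_id=901: ✓ → 44
ticket_id=902: ✗
ticket_id=903: ✗
ticket_id=904: ✗
ticket_id=905: ✗
ticket_id=906: ✗
ticket_id=907: ✗
ticket_id=908: ✗
ticket_id=909: ✗
high_sum = 44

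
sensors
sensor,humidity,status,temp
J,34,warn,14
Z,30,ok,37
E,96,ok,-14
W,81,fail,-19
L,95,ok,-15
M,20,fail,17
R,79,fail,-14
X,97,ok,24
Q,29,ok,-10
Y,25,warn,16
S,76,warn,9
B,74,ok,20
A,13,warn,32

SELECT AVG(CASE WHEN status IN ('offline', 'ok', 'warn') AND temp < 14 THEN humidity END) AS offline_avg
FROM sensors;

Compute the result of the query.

74

sensor=J: ✗
sensor=Z: ✗
sensor=E: ✓ → 96
sensor=W: ✗
sensor=L: ✓ → 95
sensor=M: ✗
sensor=R: ✗
sensor=X: ✗
sensor=Q: ✓ → 29
sensor=Y: ✗
sensor=S: ✓ → 76
sensor=B: ✗
sensor=A: ✗
offline_avg = (96 + 95 + 29 + 76) / 4 = 74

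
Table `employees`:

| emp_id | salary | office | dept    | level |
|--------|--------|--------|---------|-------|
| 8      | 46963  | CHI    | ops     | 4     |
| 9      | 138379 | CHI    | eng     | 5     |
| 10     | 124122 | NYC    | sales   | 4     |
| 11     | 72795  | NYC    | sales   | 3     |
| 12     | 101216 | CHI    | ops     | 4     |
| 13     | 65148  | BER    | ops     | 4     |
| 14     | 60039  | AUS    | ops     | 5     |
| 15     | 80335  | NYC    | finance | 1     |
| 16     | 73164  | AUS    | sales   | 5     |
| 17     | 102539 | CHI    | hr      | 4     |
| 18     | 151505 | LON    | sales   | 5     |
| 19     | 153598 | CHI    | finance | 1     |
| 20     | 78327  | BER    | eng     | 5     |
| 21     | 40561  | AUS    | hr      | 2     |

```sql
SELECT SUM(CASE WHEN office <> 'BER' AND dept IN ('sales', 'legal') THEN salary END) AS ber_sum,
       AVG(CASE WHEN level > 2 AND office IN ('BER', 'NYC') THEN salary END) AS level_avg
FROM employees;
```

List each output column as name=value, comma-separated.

[ber_sum: office <> 'BER' AND dept IN ('sales', 'legal')]
emp_id=8: ✗
emp_id=9: ✗
emp_id=10: ✓ → 124122
emp_id=11: ✓ → 72795
emp_id=12: ✗
emp_id=13: ✗
emp_id=14: ✗
emp_id=15: ✗
emp_id=16: ✓ → 73164
emp_id=17: ✗
emp_id=18: ✓ → 151505
emp_id=19: ✗
emp_id=20: ✗
emp_id=21: ✗
ber_sum = 124122 + 72795 + 73164 + 151505 = 421586
—
[level_avg: level > 2 AND office IN ('BER', 'NYC')]
emp_id=8: ✗
emp_id=9: ✗
emp_id=10: ✓ → 124122
emp_id=11: ✓ → 72795
emp_id=12: ✗
emp_id=13: ✓ → 65148
emp_id=14: ✗
emp_id=15: ✗
emp_id=16: ✗
emp_id=17: ✗
emp_id=18: ✗
emp_id=19: ✗
emp_id=20: ✓ → 78327
emp_id=21: ✗
level_avg = (124122 + 72795 + 65148 + 78327) / 4 = 85098

ber_sum=421586, level_avg=85098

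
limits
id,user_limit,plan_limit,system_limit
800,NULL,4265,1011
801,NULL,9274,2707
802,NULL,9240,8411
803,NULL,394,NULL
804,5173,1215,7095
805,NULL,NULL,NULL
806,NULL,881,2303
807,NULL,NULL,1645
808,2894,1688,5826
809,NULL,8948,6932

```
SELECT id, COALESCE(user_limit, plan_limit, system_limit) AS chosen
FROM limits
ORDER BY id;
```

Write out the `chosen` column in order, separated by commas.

id=800: user_limit=NULL, plan_limit=4265 → 4265
id=801: user_limit=NULL, plan_limit=9274 → 9274
id=802: user_limit=NULL, plan_limit=9240 → 9240
id=803: user_limit=NULL, plan_limit=394 → 394
id=804: user_limit=5173 → 5173
id=805: user_limit=NULL, plan_limit=NULL, system_limit=NULL (all NULL) → NULL
id=806: user_limit=NULL, plan_limit=881 → 881
id=807: user_limit=NULL, plan_limit=NULL, system_limit=1645 → 1645
id=808: user_limit=2894 → 2894
id=809: user_limit=NULL, plan_limit=8948 → 8948

4265, 9274, 9240, 394, 5173, NULL, 881, 1645, 2894, 8948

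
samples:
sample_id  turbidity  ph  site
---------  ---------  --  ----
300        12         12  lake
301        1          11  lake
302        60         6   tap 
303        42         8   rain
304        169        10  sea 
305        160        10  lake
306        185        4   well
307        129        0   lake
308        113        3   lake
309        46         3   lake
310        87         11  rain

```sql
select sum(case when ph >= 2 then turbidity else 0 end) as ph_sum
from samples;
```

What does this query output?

sample_id=300: ✓ → 12
sample_id=301: ✓ → 1
sample_id=302: ✓ → 60
sample_id=303: ✓ → 42
sample_id=304: ✓ → 169
sample_id=305: ✓ → 160
sample_id=306: ✓ → 185
sample_id=307: ✗
sample_id=308: ✓ → 113
sample_id=309: ✓ → 46
sample_id=310: ✓ → 87
ph_sum = 12 + 1 + 60 + 42 + 169 + 160 + 185 + 113 + 46 + 87 = 875

875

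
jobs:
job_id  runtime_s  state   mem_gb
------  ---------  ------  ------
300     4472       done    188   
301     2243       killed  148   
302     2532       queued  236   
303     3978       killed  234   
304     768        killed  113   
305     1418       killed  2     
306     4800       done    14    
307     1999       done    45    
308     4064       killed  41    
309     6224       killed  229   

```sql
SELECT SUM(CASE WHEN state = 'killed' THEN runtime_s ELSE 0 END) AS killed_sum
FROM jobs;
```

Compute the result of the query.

18695

job_id=300: ✗
job_id=301: ✓ → 2243
job_id=302: ✗
job_id=303: ✓ → 3978
job_id=304: ✓ → 768
job_id=305: ✓ → 1418
job_id=306: ✗
job_id=307: ✗
job_id=308: ✓ → 4064
job_id=309: ✓ → 6224
killed_sum = 2243 + 3978 + 768 + 1418 + 4064 + 6224 = 18695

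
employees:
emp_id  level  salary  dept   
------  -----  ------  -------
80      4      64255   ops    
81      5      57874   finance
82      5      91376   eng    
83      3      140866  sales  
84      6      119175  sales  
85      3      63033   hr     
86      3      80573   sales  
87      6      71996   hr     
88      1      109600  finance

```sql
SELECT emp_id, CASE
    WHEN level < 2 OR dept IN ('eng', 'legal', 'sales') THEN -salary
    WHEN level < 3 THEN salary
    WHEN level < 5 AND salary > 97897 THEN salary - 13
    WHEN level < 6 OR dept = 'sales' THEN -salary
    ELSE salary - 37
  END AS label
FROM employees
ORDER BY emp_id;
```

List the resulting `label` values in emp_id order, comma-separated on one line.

-64255, -57874, -91376, -140866, -119175, -63033, -80573, 71959, -109600

emp_id=80: level < 6 OR dept = 'sales' → -64255
emp_id=81: level < 6 OR dept = 'sales' → -57874
emp_id=82: level < 2 OR dept IN ('eng', 'legal', 'sales') → -91376
emp_id=83: level < 2 OR dept IN ('eng', 'legal', 'sales') → -140866
emp_id=84: level < 2 OR dept IN ('eng', 'legal', 'sales') → -119175
emp_id=85: level < 6 OR dept = 'sales' → -63033
emp_id=86: level < 2 OR dept IN ('eng', 'legal', 'sales') → -80573
emp_id=87: ELSE → 71959
emp_id=88: level < 2 OR dept IN ('eng', 'legal', 'sales') → -109600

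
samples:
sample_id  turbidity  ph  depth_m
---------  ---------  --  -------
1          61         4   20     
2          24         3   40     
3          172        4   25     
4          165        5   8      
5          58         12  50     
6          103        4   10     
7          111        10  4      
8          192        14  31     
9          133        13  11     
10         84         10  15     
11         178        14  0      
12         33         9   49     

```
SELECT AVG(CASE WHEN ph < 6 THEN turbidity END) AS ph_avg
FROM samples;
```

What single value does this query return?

105

sample_id=1: ✓ → 61
sample_id=2: ✓ → 24
sample_id=3: ✓ → 172
sample_id=4: ✓ → 165
sample_id=5: ✗
sample_id=6: ✓ → 103
sample_id=7: ✗
sample_id=8: ✗
sample_id=9: ✗
sample_id=10: ✗
sample_id=11: ✗
sample_id=12: ✗
ph_avg = (61 + 24 + 172 + 165 + 103) / 5 = 105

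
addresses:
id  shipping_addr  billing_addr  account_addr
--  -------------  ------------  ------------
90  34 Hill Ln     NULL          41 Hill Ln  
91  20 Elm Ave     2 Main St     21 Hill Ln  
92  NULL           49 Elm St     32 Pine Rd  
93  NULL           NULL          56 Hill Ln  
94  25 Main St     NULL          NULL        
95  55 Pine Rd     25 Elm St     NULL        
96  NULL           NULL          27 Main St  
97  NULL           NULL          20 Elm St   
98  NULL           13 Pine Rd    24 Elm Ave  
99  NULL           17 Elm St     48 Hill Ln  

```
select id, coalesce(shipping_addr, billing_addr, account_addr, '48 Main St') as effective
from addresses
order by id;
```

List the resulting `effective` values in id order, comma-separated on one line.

id=90: shipping_addr=34 Hill Ln → 34 Hill Ln
id=91: shipping_addr=20 Elm Ave → 20 Elm Ave
id=92: shipping_addr=NULL, billing_addr=49 Elm St → 49 Elm St
id=93: shipping_addr=NULL, billing_addr=NULL, account_addr=56 Hill Ln → 56 Hill Ln
id=94: shipping_addr=25 Main St → 25 Main St
id=95: shipping_addr=55 Pine Rd → 55 Pine Rd
id=96: shipping_addr=NULL, billing_addr=NULL, account_addr=27 Main St → 27 Main St
id=97: shipping_addr=NULL, billing_addr=NULL, account_addr=20 Elm St → 20 Elm St
id=98: shipping_addr=NULL, billing_addr=13 Pine Rd → 13 Pine Rd
id=99: shipping_addr=NULL, billing_addr=17 Elm St → 17 Elm St

34 Hill Ln, 20 Elm Ave, 49 Elm St, 56 Hill Ln, 25 Main St, 55 Pine Rd, 27 Main St, 20 Elm St, 13 Pine Rd, 17 Elm St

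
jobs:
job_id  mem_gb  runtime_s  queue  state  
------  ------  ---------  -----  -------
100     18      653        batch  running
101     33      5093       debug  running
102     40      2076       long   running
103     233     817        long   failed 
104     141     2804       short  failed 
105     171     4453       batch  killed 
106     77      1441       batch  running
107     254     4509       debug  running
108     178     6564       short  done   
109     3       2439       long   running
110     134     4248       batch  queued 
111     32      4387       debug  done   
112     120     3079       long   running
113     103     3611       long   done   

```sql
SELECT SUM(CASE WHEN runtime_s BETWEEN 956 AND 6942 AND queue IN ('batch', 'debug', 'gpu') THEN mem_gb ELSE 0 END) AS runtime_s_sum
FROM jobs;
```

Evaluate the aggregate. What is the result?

job_id=100: ✗
job_id=101: ✓ → 33
job_id=102: ✗
job_id=103: ✗
job_id=104: ✗
job_id=105: ✓ → 171
job_id=106: ✓ → 77
job_id=107: ✓ → 254
job_id=108: ✗
job_id=109: ✗
job_id=110: ✓ → 134
job_id=111: ✓ → 32
job_id=112: ✗
job_id=113: ✗
runtime_s_sum = 33 + 171 + 77 + 254 + 134 + 32 = 701

701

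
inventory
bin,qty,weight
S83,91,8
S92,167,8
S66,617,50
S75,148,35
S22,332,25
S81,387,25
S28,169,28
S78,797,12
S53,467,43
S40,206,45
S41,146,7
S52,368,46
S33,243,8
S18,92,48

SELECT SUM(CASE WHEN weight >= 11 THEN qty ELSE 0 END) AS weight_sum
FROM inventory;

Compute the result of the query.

bin=S83: ✗
bin=S92: ✗
bin=S66: ✓ → 617
bin=S75: ✓ → 148
bin=S22: ✓ → 332
bin=S81: ✓ → 387
bin=S28: ✓ → 169
bin=S78: ✓ → 797
bin=S53: ✓ → 467
bin=S40: ✓ → 206
bin=S41: ✗
bin=S52: ✓ → 368
bin=S33: ✗
bin=S18: ✓ → 92
weight_sum = 617 + 148 + 332 + 387 + 169 + 797 + 467 + 206 + 368 + 92 = 3583

3583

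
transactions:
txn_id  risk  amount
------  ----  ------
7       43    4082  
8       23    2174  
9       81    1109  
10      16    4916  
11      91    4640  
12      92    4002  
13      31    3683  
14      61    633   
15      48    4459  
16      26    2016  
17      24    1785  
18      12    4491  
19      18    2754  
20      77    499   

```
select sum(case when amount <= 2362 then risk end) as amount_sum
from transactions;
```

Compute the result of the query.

292

txn_id=7: ✗
txn_id=8: ✓ → 23
txn_id=9: ✓ → 81
txn_id=10: ✗
txn_id=11: ✗
txn_id=12: ✗
txn_id=13: ✗
txn_id=14: ✓ → 61
txn_id=15: ✗
txn_id=16: ✓ → 26
txn_id=17: ✓ → 24
txn_id=18: ✗
txn_id=19: ✗
txn_id=20: ✓ → 77
amount_sum = 23 + 81 + 61 + 26 + 24 + 77 = 292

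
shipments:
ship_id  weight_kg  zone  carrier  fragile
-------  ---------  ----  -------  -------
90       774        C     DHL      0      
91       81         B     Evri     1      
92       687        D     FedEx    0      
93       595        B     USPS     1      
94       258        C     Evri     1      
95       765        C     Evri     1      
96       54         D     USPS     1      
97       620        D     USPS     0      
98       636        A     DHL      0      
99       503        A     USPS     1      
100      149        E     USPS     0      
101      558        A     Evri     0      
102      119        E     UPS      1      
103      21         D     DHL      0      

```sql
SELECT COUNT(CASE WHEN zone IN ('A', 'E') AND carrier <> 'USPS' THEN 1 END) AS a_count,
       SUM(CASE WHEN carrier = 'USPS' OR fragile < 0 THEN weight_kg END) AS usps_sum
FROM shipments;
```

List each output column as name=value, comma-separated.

a_count=3, usps_sum=1921

[a_count: zone IN ('A', 'E') AND carrier <> 'USPS']
ship_id=90: ✗
ship_id=91: ✗
ship_id=92: ✗
ship_id=93: ✗
ship_id=94: ✗
ship_id=95: ✗
ship_id=96: ✗
ship_id=97: ✗
ship_id=98: ✓ → 1
ship_id=99: ✗
ship_id=100: ✗
ship_id=101: ✓ → 1
ship_id=102: ✓ → 1
ship_id=103: ✗
a_count = COUNT(1, 1, 1) = 3
—
[usps_sum: carrier = 'USPS' OR fragile < 0]
ship_id=90: ✗
ship_id=91: ✗
ship_id=92: ✗
ship_id=93: ✓ → 595
ship_id=94: ✗
ship_id=95: ✗
ship_id=96: ✓ → 54
ship_id=97: ✓ → 620
ship_id=98: ✗
ship_id=99: ✓ → 503
ship_id=100: ✓ → 149
ship_id=101: ✗
ship_id=102: ✗
ship_id=103: ✗
usps_sum = 595 + 54 + 620 + 503 + 149 = 1921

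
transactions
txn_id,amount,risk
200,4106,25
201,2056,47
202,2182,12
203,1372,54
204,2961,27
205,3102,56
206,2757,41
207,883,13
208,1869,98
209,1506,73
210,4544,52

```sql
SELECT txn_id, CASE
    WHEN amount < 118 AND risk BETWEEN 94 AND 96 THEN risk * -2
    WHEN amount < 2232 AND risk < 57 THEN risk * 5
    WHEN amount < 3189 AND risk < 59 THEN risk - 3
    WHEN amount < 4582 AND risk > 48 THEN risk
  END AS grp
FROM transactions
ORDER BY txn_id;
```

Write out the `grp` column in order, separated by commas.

NULL, 235, 60, 270, 24, 53, 38, 65, 98, 73, 52

txn_id=200: (no match → NULL) → NULL
txn_id=201: amount < 2232 AND risk < 57 → 235
txn_id=202: amount < 2232 AND risk < 57 → 60
txn_id=203: amount < 2232 AND risk < 57 → 270
txn_id=204: amount < 3189 AND risk < 59 → 24
txn_id=205: amount < 3189 AND risk < 59 → 53
txn_id=206: amount < 3189 AND risk < 59 → 38
txn_id=207: amount < 2232 AND risk < 57 → 65
txn_id=208: amount < 4582 AND risk > 48 → 98
txn_id=209: amount < 4582 AND risk > 48 → 73
txn_id=210: amount < 4582 AND risk > 48 → 52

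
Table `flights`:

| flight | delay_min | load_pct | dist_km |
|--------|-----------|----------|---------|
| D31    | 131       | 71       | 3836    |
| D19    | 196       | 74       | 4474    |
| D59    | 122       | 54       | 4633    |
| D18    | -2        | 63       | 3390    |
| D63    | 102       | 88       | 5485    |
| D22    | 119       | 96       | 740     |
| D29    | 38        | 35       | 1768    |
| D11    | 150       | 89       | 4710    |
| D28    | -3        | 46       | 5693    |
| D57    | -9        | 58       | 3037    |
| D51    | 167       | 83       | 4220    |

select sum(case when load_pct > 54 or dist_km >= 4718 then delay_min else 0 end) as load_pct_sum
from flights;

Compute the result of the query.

flight=D31: ✓ → 131
flight=D19: ✓ → 196
flight=D59: ✗
flight=D18: ✓ → -2
flight=D63: ✓ → 102
flight=D22: ✓ → 119
flight=D29: ✗
flight=D11: ✓ → 150
flight=D28: ✓ → -3
flight=D57: ✓ → -9
flight=D51: ✓ → 167
load_pct_sum = 131 + 196 + -2 + 102 + 119 + 150 + -3 + -9 + 167 = 851

851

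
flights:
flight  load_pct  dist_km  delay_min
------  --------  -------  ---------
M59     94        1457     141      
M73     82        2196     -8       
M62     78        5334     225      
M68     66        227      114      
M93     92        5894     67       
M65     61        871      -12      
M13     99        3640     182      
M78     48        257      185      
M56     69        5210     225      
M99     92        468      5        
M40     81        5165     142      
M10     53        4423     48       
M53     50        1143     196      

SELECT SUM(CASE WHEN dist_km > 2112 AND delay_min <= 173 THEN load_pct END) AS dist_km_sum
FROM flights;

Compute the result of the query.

308

flight=M59: ✗
flight=M73: ✓ → 82
flight=M62: ✗
flight=M68: ✗
flight=M93: ✓ → 92
flight=M65: ✗
flight=M13: ✗
flight=M78: ✗
flight=M56: ✗
flight=M99: ✗
flight=M40: ✓ → 81
flight=M10: ✓ → 53
flight=M53: ✗
dist_km_sum = 82 + 92 + 81 + 53 = 308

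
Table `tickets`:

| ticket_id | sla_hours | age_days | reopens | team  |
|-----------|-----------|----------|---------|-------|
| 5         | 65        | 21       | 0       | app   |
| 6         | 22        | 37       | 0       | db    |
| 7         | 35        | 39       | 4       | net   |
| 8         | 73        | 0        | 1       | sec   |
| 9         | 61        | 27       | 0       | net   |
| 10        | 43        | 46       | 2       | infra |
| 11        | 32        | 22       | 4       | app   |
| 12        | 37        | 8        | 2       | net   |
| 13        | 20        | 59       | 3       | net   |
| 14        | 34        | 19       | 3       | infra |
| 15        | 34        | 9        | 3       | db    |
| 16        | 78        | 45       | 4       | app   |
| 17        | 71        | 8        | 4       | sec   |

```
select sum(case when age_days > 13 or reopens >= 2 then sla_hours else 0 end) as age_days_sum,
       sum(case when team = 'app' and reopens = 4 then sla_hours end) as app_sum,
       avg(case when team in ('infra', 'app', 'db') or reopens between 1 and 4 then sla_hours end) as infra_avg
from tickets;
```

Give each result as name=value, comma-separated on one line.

[age_days_sum: age_days > 13 or reopens >= 2]
ticket_id=5: ✓ → 65
ticket_id=6: ✓ → 22
ticket_id=7: ✓ → 35
ticket_id=8: ✗
ticket_id=9: ✓ → 61
ticket_id=10: ✓ → 43
ticket_id=11: ✓ → 32
ticket_id=12: ✓ → 37
ticket_id=13: ✓ → 20
ticket_id=14: ✓ → 34
ticket_id=15: ✓ → 34
ticket_id=16: ✓ → 78
ticket_id=17: ✓ → 71
age_days_sum = 65 + 22 + 35 + 61 + 43 + 32 + 37 + 20 + 34 + 34 + 78 + 71 = 532
—
[app_sum: team = 'app' and reopens = 4]
ticket_id=5: ✗
ticket_id=6: ✗
ticket_id=7: ✗
ticket_id=8: ✗
ticket_id=9: ✗
ticket_id=10: ✗
ticket_id=11: ✓ → 32
ticket_id=12: ✗
ticket_id=13: ✗
ticket_id=14: ✗
ticket_id=15: ✗
ticket_id=16: ✓ → 78
ticket_id=17: ✗
app_sum = 32 + 78 = 110
—
[infra_avg: team in ('infra', 'app', 'db') or reopens between 1 and 4]
ticket_id=5: ✓ → 65
ticket_id=6: ✓ → 22
ticket_id=7: ✓ → 35
ticket_id=8: ✓ → 73
ticket_id=9: ✗
ticket_id=10: ✓ → 43
ticket_id=11: ✓ → 32
ticket_id=12: ✓ → 37
ticket_id=13: ✓ → 20
ticket_id=14: ✓ → 34
ticket_id=15: ✓ → 34
ticket_id=16: ✓ → 78
ticket_id=17: ✓ → 71
infra_avg = (65 + 22 + 35 + 73 + 43 + 32 + 37 + 20 + 34 + 34 + 78 + 71) / 12 = 45.3333333333

age_days_sum=532, app_sum=110, infra_avg=45.3333333333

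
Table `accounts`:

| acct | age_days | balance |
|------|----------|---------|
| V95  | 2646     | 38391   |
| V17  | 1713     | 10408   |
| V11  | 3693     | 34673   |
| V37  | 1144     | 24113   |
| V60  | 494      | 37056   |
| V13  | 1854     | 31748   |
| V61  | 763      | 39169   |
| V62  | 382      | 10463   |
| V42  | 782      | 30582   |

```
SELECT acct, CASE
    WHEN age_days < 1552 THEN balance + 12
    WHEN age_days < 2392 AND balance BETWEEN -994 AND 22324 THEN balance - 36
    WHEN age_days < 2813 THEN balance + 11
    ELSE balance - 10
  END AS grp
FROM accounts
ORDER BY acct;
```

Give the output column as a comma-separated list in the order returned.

acct=V11: ELSE → 34663
acct=V13: age_days < 2813 → 31759
acct=V17: age_days < 2392 AND balance BETWEEN -994 AND 22324 → 10372
acct=V37: age_days < 1552 → 24125
acct=V42: age_days < 1552 → 30594
acct=V60: age_days < 1552 → 37068
acct=V61: age_days < 1552 → 39181
acct=V62: age_days < 1552 → 10475
acct=V95: age_days < 2813 → 38402

34663, 31759, 10372, 24125, 30594, 37068, 39181, 10475, 38402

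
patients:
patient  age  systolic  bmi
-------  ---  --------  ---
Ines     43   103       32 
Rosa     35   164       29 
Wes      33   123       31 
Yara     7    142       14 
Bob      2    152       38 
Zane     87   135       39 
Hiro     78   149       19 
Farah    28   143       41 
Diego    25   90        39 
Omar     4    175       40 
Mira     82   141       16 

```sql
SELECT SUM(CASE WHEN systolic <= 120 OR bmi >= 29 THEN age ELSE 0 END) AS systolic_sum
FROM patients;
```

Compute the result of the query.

257

patient=Ines: ✓ → 43
patient=Rosa: ✓ → 35
patient=Wes: ✓ → 33
patient=Yara: ✗
patient=Bob: ✓ → 2
patient=Zane: ✓ → 87
patient=Hiro: ✗
patient=Farah: ✓ → 28
patient=Diego: ✓ → 25
patient=Omar: ✓ → 4
patient=Mira: ✗
systolic_sum = 43 + 35 + 33 + 2 + 87 + 28 + 25 + 4 = 257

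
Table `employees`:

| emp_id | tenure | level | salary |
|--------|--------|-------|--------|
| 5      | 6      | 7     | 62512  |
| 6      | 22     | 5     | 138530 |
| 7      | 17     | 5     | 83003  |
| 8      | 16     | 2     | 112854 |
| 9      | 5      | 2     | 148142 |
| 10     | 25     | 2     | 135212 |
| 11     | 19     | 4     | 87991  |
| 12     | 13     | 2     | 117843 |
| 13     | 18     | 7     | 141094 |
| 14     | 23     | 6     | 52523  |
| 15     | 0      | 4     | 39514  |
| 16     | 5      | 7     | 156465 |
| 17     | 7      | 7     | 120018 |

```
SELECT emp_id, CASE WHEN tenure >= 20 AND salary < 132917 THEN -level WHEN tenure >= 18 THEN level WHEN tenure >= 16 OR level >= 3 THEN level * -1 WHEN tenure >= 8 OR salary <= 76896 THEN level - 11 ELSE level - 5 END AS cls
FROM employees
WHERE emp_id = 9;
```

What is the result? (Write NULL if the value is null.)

-3

emp_id = 9: tenure=5, level=2, salary=148142.
tenure >= 20 AND salary < 132917 → false
tenure >= 18 → false
tenure >= 16 OR level >= 3 → false
tenure >= 8 OR salary <= 76896 → false
No prior WHEN matched → ELSE → -3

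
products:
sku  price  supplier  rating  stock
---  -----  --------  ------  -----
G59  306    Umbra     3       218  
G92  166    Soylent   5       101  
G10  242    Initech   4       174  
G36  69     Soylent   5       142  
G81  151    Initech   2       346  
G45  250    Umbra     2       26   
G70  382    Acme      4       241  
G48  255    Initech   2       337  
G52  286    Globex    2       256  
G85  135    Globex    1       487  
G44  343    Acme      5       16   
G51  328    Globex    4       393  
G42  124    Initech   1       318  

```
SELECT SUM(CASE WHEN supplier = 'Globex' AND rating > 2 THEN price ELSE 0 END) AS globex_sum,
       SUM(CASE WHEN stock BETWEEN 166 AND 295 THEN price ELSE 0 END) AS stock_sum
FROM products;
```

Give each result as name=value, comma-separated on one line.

globex_sum=328, stock_sum=1216

[globex_sum: supplier = 'Globex' AND rating > 2]
sku=G59: ✗
sku=G92: ✗
sku=G10: ✗
sku=G36: ✗
sku=G81: ✗
sku=G45: ✗
sku=G70: ✗
sku=G48: ✗
sku=G52: ✗
sku=G85: ✗
sku=G44: ✗
sku=G51: ✓ → 328
sku=G42: ✗
globex_sum = 328
—
[stock_sum: stock BETWEEN 166 AND 295]
sku=G59: ✓ → 306
sku=G92: ✗
sku=G10: ✓ → 242
sku=G36: ✗
sku=G81: ✗
sku=G45: ✗
sku=G70: ✓ → 382
sku=G48: ✗
sku=G52: ✓ → 286
sku=G85: ✗
sku=G44: ✗
sku=G51: ✗
sku=G42: ✗
stock_sum = 306 + 242 + 382 + 286 = 1216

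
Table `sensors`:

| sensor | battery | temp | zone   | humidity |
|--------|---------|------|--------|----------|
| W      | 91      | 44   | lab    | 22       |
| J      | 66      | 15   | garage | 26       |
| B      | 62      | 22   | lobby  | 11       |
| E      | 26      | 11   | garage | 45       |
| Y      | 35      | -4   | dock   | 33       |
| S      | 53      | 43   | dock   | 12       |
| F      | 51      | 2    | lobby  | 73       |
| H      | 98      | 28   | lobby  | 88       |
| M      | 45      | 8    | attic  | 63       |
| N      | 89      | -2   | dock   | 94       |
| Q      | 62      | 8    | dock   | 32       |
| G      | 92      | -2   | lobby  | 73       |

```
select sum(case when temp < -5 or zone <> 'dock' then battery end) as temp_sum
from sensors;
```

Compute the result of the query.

sensor=W: ✓ → 91
sensor=J: ✓ → 66
sensor=B: ✓ → 62
sensor=E: ✓ → 26
sensor=Y: ✗
sensor=S: ✗
sensor=F: ✓ → 51
sensor=H: ✓ → 98
sensor=M: ✓ → 45
sensor=N: ✗
sensor=Q: ✗
sensor=G: ✓ → 92
temp_sum = 91 + 66 + 62 + 26 + 51 + 98 + 45 + 92 = 531

531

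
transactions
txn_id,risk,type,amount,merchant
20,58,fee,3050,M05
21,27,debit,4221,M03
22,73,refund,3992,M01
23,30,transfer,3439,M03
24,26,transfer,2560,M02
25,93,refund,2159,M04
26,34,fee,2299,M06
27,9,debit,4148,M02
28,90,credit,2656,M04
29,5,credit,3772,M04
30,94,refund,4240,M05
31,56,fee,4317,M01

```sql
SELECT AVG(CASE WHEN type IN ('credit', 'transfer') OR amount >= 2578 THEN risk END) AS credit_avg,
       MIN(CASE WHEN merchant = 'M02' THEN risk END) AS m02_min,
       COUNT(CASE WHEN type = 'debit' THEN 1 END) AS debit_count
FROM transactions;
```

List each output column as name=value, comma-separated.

[credit_avg: type IN ('credit', 'transfer') OR amount >= 2578]
txn_id=20: ✓ → 58
txn_id=21: ✓ → 27
txn_id=22: ✓ → 73
txn_id=23: ✓ → 30
txn_id=24: ✓ → 26
txn_id=25: ✗
txn_id=26: ✗
txn_id=27: ✓ → 9
txn_id=28: ✓ → 90
txn_id=29: ✓ → 5
txn_id=30: ✓ → 94
txn_id=31: ✓ → 56
credit_avg = (58 + 27 + 73 + 30 + 26 + 9 + 90 + 5 + 94 + 56) / 10 = 46.8
—
[m02_min: merchant = 'M02']
txn_id=20: ✗
txn_id=21: ✗
txn_id=22: ✗
txn_id=23: ✗
txn_id=24: ✓ → 26
txn_id=25: ✗
txn_id=26: ✗
txn_id=27: ✓ → 9
txn_id=28: ✗
txn_id=29: ✗
txn_id=30: ✗
txn_id=31: ✗
m02_min = MIN(26, 9) = 9
—
[debit_count: type = 'debit']
txn_id=20: ✗
txn_id=21: ✓ → 1
txn_id=22: ✗
txn_id=23: ✗
txn_id=24: ✗
txn_id=25: ✗
txn_id=26: ✗
txn_id=27: ✓ → 1
txn_id=28: ✗
txn_id=29: ✗
txn_id=30: ✗
txn_id=31: ✗
debit_count = COUNT(1, 1) = 2

credit_avg=46.8, m02_min=9, debit_count=2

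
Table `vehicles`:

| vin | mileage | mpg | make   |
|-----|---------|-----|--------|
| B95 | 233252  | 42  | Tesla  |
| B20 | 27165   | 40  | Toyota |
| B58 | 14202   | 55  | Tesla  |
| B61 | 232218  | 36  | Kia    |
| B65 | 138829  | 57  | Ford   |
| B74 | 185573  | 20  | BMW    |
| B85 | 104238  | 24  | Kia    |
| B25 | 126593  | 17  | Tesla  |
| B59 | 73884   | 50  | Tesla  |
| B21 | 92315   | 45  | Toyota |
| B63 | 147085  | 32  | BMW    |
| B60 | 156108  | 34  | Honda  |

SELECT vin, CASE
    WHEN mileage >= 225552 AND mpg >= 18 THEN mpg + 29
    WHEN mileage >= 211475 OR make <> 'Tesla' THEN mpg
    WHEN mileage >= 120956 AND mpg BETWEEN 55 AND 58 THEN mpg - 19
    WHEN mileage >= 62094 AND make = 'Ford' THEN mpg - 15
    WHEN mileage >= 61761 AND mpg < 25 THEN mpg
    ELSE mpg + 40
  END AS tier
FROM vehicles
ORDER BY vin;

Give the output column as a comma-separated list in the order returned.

40, 45, 17, 95, 90, 34, 65, 32, 57, 20, 24, 71

vin=B20: mileage >= 211475 OR make <> 'Tesla' → 40
vin=B21: mileage >= 211475 OR make <> 'Tesla' → 45
vin=B25: mileage >= 61761 AND mpg < 25 → 17
vin=B58: ELSE → 95
vin=B59: ELSE → 90
vin=B60: mileage >= 211475 OR make <> 'Tesla' → 34
vin=B61: mileage >= 225552 AND mpg >= 18 → 65
vin=B63: mileage >= 211475 OR make <> 'Tesla' → 32
vin=B65: mileage >= 211475 OR make <> 'Tesla' → 57
vin=B74: mileage >= 211475 OR make <> 'Tesla' → 20
vin=B85: mileage >= 211475 OR make <> 'Tesla' → 24
vin=B95: mileage >= 225552 AND mpg >= 18 → 71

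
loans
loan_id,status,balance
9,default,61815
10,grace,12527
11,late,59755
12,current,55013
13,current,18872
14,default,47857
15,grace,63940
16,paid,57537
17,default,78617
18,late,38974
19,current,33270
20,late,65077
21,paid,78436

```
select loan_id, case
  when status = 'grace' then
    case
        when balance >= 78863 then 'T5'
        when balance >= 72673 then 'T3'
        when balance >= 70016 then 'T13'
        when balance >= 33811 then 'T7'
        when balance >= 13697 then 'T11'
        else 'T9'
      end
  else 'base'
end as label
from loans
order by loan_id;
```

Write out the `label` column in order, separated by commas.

base, T9, base, base, base, base, T7, base, base, base, base, base, base

loan_id=9: status='default' → outer ELSE → base
loan_id=10: status='grace' → inner[ELSE] → T9
loan_id=11: status='late' → outer ELSE → base
loan_id=12: status='current' → outer ELSE → base
loan_id=13: status='current' → outer ELSE → base
loan_id=14: status='default' → outer ELSE → base
loan_id=15: status='grace' → inner[balance >= 33811] → T7
loan_id=16: status='paid' → outer ELSE → base
loan_id=17: status='default' → outer ELSE → base
loan_id=18: status='late' → outer ELSE → base
loan_id=19: status='current' → outer ELSE → base
loan_id=20: status='late' → outer ELSE → base
loan_id=21: status='paid' → outer ELSE → base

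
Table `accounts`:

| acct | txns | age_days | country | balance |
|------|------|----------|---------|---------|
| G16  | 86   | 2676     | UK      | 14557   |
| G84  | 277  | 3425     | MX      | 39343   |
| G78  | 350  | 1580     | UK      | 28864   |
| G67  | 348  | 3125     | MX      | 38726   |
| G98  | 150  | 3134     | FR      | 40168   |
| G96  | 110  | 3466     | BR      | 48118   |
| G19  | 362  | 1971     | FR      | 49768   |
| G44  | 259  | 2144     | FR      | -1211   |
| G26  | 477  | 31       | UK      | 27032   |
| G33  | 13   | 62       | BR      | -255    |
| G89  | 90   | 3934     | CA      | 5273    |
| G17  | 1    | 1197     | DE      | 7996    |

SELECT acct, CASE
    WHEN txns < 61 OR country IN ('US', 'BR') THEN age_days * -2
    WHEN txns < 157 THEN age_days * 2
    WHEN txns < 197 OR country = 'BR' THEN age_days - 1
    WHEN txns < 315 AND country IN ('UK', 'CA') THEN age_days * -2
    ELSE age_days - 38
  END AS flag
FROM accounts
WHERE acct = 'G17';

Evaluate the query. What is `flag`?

acct = G17: txns=1, age_days=1197, country=DE, balance=7996.
txns < 61 OR country IN ('US', 'BR') → true → -2394

-2394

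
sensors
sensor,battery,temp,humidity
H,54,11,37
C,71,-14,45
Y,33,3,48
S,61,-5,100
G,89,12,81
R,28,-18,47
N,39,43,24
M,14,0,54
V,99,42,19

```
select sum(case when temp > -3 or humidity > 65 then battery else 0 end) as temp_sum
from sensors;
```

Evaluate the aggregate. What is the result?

389

sensor=H: ✓ → 54
sensor=C: ✗
sensor=Y: ✓ → 33
sensor=S: ✓ → 61
sensor=G: ✓ → 89
sensor=R: ✗
sensor=N: ✓ → 39
sensor=M: ✓ → 14
sensor=V: ✓ → 99
temp_sum = 54 + 33 + 61 + 89 + 39 + 14 + 99 = 389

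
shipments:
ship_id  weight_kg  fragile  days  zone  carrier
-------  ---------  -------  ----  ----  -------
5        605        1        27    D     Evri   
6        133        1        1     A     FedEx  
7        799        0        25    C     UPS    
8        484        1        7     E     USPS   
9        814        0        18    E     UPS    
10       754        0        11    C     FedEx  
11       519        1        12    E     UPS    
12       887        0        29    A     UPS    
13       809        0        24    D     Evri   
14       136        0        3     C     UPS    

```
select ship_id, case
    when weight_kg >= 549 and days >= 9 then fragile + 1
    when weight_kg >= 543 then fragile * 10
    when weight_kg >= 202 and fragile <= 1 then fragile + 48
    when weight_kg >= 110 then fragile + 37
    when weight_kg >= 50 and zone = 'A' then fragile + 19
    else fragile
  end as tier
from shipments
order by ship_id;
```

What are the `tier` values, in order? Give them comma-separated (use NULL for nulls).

2, 38, 1, 49, 1, 1, 49, 1, 1, 37

ship_id=5: weight_kg >= 549 and days >= 9 → 2
ship_id=6: weight_kg >= 110 → 38
ship_id=7: weight_kg >= 549 and days >= 9 → 1
ship_id=8: weight_kg >= 202 and fragile <= 1 → 49
ship_id=9: weight_kg >= 549 and days >= 9 → 1
ship_id=10: weight_kg >= 549 and days >= 9 → 1
ship_id=11: weight_kg >= 202 and fragile <= 1 → 49
ship_id=12: weight_kg >= 549 and days >= 9 → 1
ship_id=13: weight_kg >= 549 and days >= 9 → 1
ship_id=14: weight_kg >= 110 → 37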